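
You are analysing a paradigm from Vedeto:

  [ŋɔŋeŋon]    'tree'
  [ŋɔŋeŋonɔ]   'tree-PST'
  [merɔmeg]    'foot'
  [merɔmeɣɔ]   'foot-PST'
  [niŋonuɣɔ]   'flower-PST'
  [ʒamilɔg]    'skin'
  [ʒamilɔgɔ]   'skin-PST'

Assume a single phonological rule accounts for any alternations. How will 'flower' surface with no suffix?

The root 'foot' surfaces as [merɔmeg] and [merɔmeɣɔ], with a stem-final [g] ~ [ɣ] alternation.
If /g/ were underlying and a rule turned it into [ɣ] before the PST suffix, 'skin' would also alternate; but it has [g] in both [ʒamilɔg] and [ʒamilɔgɔ].
The underlying segment must be /ɣ/; voiced fricatives become stops word-finally, yielding [g] there.
The one attested form of 'flower', [niŋonuɣɔ], shows underlying /niŋonuɣ/. Applying the same rule word-finally gives [niŋonug].

[niŋonug]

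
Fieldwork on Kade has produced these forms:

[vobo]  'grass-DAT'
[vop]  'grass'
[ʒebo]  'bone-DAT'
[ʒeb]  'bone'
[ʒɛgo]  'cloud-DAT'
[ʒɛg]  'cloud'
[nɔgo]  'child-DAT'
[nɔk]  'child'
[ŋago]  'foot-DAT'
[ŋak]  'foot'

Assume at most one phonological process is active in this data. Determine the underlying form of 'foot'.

/ŋak/

'foot' shows [g] ~ [k] at the end of the stem ([ŋago] vs [ŋak]).
The stem 'cloud' ([ʒɛgo], [ʒɛg]) shows [g] unchanged in both environments, so [g] cannot be basic with [k] derived in isolation.
The alternation reflects intervocalic voicing: voiceless stops become voiced between vowels. /k/ is underlying.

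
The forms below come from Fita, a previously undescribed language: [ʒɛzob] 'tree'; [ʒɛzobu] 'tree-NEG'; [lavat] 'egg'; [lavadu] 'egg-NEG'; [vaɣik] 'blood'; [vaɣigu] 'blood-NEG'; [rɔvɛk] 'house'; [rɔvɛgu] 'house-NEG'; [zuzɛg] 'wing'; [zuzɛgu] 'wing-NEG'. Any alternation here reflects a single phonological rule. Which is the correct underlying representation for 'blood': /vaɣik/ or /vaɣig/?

In [vaɣik] and [vaɣigu] the final segment of 'blood' alternates: [k] ~ [g].
The stem 'wing' ([zuzɛg], [zuzɛgu]) shows [g] unchanged in both environments, so [g] cannot be basic with [k] derived in isolation.
The alternation reflects intervocalic voicing: voiceless stops become voiced between vowels. /k/ is underlying.

/vaɣik/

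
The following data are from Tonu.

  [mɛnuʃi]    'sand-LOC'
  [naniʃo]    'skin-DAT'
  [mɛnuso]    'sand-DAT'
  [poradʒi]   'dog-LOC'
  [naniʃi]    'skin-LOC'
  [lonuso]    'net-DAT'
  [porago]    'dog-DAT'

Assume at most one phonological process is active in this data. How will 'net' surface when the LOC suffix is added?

[lonuʃi]

The root 'sand' surfaces as [mɛnuso] and [mɛnuʃi], with a stem-final [s] ~ [ʃ] alternation.
Compare 'skin', with invariant [ʃ] in [naniʃo] and [naniʃi]: an analysis with underlying /ʃ/ and a rule producing [s] before the DAT suffix would wrongly predict alternation here too.
The underlying segment must be /s/; /g/ and /s/ become palato-alveolar [dʒ] and [ʃ] before a front vowel, yielding [ʃ] there.
The one attested form of 'net', [lonuso], shows underlying /lonus/. Applying the same rule before a front vowel gives [lonuʃi].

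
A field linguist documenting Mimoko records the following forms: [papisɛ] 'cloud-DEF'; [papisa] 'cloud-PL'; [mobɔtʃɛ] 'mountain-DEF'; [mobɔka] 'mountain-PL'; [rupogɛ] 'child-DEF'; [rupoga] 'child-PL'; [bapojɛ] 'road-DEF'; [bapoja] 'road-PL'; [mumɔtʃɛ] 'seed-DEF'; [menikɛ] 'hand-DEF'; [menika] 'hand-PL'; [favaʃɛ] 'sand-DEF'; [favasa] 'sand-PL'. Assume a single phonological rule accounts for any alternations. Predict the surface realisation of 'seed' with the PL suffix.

The stem for 'mountain' ends in [tʃ] in [mobɔtʃɛ] but [k] in [mobɔka].
If /k/ were underlying and a rule turned it into [tʃ] before the DEF suffix, 'hand' would also alternate; but it has [k] in both [menikɛ] and [menika].
So /tʃ/ is underlying, and a rule of depalatalization — palato-alveolar /tʃ/ and /ʃ/ become [k] and [s] when no front vowel follows — gives [k].
The one attested form of 'seed', [mumɔtʃɛ], shows underlying /mumɔtʃ/. Applying the same rule when no front vowel follows gives [mumɔka].

[mumɔka]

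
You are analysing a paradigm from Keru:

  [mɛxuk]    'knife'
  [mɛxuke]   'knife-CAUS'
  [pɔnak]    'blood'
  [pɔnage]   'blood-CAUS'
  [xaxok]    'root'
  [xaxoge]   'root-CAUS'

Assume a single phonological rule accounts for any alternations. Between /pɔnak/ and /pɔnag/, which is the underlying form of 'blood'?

/pɔnag/

'blood' shows [k] ~ [g] at the end of the stem ([pɔnak] vs [pɔnage]).
The stem 'knife' ([mɛxuk], [mɛxuke]) shows [k] unchanged in both environments, so [k] cannot be basic with [g] derived before the CAUS suffix.
So /g/ is underlying, and a rule of word-final obstruent devoicing — voiced obstruents become voiceless word-finally — gives [k].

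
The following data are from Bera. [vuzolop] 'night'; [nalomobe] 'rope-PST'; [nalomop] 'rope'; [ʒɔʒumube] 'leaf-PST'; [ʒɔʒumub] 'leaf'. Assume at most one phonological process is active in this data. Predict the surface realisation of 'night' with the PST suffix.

[vuzolobe]

The root 'rope' surfaces as [nalomobe] and [nalomop], with a stem-final [b] ~ [p] alternation.
If /b/ were underlying and a rule turned it into [p] in isolation, 'leaf' would also alternate; but it has [b] in both [ʒɔʒumube] and [ʒɔʒumub].
So /p/ is underlying, and a rule of intervocalic voicing — voiceless stops become voiced between vowels — gives [b].
From [vuzolop] the stem 'night' is /vuzolop/; between vowels this yields [vuzolobe].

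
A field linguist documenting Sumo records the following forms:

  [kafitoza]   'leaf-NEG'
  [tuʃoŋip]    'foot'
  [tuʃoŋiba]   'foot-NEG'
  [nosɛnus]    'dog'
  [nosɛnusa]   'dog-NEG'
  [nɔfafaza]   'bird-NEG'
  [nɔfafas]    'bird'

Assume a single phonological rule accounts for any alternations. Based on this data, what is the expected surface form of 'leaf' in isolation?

[kafitos]

The stem for 'bird' ends in [z] in [nɔfafaza] but [s] in [nɔfafas].
The stem 'dog' ([nosɛnusa], [nosɛnus]) shows [s] unchanged in both environments, so [s] cannot be basic with [z] derived before the NEG suffix.
The underlying segment must be /z/; voiced obstruents become voiceless word-finally, yielding [s] there.
From [kafitoza] the stem 'leaf' is /kafitoz/; word-finally this yields [kafitos].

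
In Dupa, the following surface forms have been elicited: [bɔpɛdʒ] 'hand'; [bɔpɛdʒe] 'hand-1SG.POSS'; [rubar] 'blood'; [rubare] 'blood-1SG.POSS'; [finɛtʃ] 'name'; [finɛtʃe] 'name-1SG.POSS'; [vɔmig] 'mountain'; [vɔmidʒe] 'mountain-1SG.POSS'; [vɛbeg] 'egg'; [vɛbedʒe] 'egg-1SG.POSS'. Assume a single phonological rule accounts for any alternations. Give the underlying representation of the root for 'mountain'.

The root 'mountain' surfaces as [vɔmig] and [vɔmidʒe], with a stem-final [g] ~ [dʒ] alternation.
The stem 'hand' ([bɔpɛdʒ], [bɔpɛdʒe]) shows [dʒ] unchanged in both environments, so [dʒ] cannot be basic with [g] derived in isolation.
The underlying segment must be /g/; /g/ becomes palato-alveolar [dʒ] before a front vowel, yielding [dʒ] there.

/vɔmig/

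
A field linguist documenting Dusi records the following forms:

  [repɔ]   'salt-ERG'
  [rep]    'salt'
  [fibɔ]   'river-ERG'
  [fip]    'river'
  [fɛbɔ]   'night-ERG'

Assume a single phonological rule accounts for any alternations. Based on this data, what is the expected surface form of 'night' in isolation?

The root 'river' surfaces as [fibɔ] and [fip], with a stem-final [b] ~ [p] alternation.
Compare 'salt', with invariant [p] in [repɔ] and [rep]: an analysis with underlying /p/ and a rule producing [b] before the ERG suffix would wrongly predict alternation here too.
The underlying segment must be /b/; voiced obstruents become voiceless word-finally, yielding [p] there.
From [fɛbɔ] the stem 'night' is /fɛb/; word-finally this yields [fɛp].

[fɛp]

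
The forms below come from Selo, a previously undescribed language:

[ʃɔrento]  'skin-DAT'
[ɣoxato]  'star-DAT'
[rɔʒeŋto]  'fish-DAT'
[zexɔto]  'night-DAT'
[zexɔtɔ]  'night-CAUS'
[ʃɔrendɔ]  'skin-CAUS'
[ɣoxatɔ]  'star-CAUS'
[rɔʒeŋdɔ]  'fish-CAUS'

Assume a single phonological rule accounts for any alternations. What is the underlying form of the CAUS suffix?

/-dɔ/

The CAUS suffix surfaces as [-dɔ] and [-tɔ], depending on the final segment of the stem.
By contrast the DAT suffix keeps its initial [t] throughout — that segment must be underlying.
So the underlying form is /-dɔ/, and voiced stops become voiceless after a vowel.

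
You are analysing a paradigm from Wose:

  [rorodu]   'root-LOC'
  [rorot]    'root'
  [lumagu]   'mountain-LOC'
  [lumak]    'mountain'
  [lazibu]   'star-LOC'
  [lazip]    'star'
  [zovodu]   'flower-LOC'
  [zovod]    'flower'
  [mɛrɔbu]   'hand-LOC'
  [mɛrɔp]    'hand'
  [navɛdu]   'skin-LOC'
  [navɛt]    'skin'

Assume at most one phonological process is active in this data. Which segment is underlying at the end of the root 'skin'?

The stem for 'skin' ends in [d] in [navɛdu] but [t] in [navɛt].
But 'flower' keeps [d] in both environments ([zovodu], [zovod]), so there is no rule changing /d/ to [t] in isolation.
Therefore /t/ is basic and [d] is derived by intervocalic voicing (voiceless stops become voiced between vowels).

/t/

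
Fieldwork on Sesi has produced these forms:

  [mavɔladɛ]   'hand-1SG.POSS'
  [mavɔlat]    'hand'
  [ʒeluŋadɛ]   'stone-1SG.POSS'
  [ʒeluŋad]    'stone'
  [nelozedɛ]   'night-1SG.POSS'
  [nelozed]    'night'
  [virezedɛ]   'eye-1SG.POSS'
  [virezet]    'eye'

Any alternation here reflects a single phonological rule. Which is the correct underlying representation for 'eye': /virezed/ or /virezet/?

/virezet/

The root 'eye' surfaces as [virezedɛ] and [virezet], with a stem-final [d] ~ [t] alternation.
The stem 'stone' ([ʒeluŋadɛ], [ʒeluŋad]) shows [d] unchanged in both environments, so [d] cannot be basic with [t] derived in isolation.
The underlying segment must be /t/; voiceless stops become voiced between vowels, yielding [d] there.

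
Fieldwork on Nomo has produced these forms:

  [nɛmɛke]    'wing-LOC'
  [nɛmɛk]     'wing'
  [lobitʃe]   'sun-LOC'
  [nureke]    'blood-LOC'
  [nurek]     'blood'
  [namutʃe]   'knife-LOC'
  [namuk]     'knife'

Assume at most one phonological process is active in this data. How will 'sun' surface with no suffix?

In [namutʃe] and [namuk] the final segment of 'knife' alternates: [tʃ] ~ [k].
If /k/ were underlying and a rule turned it into [tʃ] before the LOC suffix, 'wing' would also alternate; but it has [k] in both [nɛmɛke] and [nɛmɛk].
The alternation reflects depalatalization: palato-alveolar /tʃ/ becomes [k] when no front vowel follows. /tʃ/ is underlying.
The one attested form of 'sun', [lobitʃe], shows underlying /lobitʃ/. Applying the same rule when no front vowel follows gives [lobik].

[lobik]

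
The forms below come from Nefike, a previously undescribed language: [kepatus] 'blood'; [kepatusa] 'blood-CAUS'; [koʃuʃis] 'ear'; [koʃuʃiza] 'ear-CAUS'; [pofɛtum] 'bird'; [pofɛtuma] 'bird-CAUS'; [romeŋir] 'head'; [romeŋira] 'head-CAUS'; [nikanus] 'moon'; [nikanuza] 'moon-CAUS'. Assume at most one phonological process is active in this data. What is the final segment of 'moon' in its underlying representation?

The root 'moon' surfaces as [nikanus] and [nikanuza], with a stem-final [s] ~ [z] alternation.
But 'blood' keeps [s] in both environments ([kepatus], [kepatusa]), so there is no rule changing /s/ to [z] before the CAUS suffix.
So /z/ is underlying, and a rule of word-final obstruent devoicing — voiced obstruents become voiceless word-finally — gives [s].

/z/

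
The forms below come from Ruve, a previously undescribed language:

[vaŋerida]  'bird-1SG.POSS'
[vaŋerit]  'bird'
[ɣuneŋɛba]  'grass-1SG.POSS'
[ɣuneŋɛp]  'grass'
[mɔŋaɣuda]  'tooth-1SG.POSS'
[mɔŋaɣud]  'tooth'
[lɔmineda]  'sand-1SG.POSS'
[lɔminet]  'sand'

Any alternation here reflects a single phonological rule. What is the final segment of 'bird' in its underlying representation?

The stem for 'bird' ends in [d] in [vaŋerida] but [t] in [vaŋerit].
Compare 'tooth', with invariant [d] in [mɔŋaɣuda] and [mɔŋaɣud]: an analysis with underlying /d/ and a rule producing [t] in isolation would wrongly predict alternation here too.
So /t/ is underlying, and a rule of intervocalic voicing — voiceless stops become voiced between vowels — gives [d].

/t/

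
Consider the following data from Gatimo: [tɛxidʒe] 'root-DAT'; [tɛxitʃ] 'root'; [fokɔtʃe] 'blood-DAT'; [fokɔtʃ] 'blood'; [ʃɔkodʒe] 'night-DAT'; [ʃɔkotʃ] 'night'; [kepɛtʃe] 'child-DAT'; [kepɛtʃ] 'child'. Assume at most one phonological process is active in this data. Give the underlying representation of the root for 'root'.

The root 'root' surfaces as [tɛxidʒe] and [tɛxitʃ], with a stem-final [dʒ] ~ [tʃ] alternation.
The stem 'child' ([kepɛtʃe], [kepɛtʃ]) shows [tʃ] unchanged in both environments, so [tʃ] cannot be basic with [dʒ] derived before the DAT suffix.
The underlying segment must be /dʒ/; voiced obstruents become voiceless word-finally, yielding [tʃ] there.

/tɛxidʒ/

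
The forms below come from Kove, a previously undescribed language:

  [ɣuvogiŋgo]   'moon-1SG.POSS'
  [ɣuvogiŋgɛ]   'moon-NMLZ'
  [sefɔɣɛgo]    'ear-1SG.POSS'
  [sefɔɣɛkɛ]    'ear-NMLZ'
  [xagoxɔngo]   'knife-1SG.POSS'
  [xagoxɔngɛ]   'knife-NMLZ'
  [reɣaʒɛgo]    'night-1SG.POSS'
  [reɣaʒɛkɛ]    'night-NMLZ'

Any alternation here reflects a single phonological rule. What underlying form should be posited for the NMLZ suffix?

/-kɛ/

The NMLZ morpheme has two allomorphs, [-gɛ] and [-kɛ].
The 1SG.POSS suffix, which begins with [g], is invariant after every stem; so [g] is not altered by any rule here.
The NMLZ suffix is therefore /-kɛ/ underlyingly, with post-nasal voicing: voiceless stops become voiced after a nasal.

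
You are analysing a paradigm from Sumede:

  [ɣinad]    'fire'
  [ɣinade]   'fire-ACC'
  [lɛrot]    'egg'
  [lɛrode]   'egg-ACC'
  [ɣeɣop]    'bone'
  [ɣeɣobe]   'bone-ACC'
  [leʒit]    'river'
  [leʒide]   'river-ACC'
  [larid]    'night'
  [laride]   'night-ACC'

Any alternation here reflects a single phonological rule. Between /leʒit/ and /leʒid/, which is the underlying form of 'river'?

The stem for 'river' ends in [t] in [leʒit] but [d] in [leʒide].
The stem 'fire' ([ɣinad], [ɣinade]) shows [d] unchanged in both environments, so [d] cannot be basic with [t] derived in isolation.
The alternation reflects intervocalic voicing: voiceless stops become voiced between vowels. /t/ is underlying.

/leʒit/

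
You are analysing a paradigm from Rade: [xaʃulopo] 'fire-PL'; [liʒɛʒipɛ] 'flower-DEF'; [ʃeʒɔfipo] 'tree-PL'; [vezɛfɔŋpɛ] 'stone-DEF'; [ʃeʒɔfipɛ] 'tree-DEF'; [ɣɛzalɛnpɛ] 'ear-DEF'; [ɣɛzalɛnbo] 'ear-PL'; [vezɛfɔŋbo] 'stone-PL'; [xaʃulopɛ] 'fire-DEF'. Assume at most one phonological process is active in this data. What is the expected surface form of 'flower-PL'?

The PL suffix surfaces as [-bo] and [-po], depending on the final segment of the stem.
By contrast the DEF suffix keeps its initial [p] throughout — that segment must be underlying.
The PL suffix is therefore /-bo/ underlyingly, with post-vocalic devoicing: voiced stops become voiceless after a vowel.
After 'flower', which ends in a vowel, the suffix surfaces as [-po], giving [liʒɛʒipo].

[liʒɛʒipo]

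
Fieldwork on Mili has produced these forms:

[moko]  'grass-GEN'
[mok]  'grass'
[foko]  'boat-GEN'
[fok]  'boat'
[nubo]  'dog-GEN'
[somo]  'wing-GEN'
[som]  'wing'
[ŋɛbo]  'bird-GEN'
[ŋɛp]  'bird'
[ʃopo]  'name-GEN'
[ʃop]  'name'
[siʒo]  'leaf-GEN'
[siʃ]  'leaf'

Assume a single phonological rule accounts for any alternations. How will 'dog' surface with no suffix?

The root 'bird' surfaces as [ŋɛbo] and [ŋɛp], with a stem-final [b] ~ [p] alternation.
If /p/ were underlying and a rule turned it into [b] before the GEN suffix, 'name' would also alternate; but it has [p] in both [ʃopo] and [ʃop].
So /b/ is underlying, and a rule of word-final obstruent devoicing — voiced obstruents become voiceless word-finally — gives [p].
From [nubo] the stem 'dog' is /nub/; word-finally this yields [nup].

[nup]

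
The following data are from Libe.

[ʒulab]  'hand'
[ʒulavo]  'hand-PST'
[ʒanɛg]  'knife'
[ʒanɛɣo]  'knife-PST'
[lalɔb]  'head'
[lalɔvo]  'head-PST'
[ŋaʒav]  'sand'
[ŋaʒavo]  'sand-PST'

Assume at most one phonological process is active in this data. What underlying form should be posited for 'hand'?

/ʒulab/

The stem for 'hand' ends in [b] in [ʒulab] but [v] in [ʒulavo].
If /v/ were underlying and a rule turned it into [b] in isolation, 'sand' would also alternate; but it has [v] in both [ŋaʒav] and [ŋaʒavo].
So /b/ is underlying, and a rule of intervocalic spirantization — voiced stops become fricatives between vowels — gives [v].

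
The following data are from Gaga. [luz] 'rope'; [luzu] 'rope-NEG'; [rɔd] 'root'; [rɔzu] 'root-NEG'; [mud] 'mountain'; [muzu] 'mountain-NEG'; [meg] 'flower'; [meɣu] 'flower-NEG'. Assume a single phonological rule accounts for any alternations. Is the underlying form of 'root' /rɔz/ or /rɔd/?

/rɔd/

The stem for 'root' ends in [d] in [rɔd] but [z] in [rɔzu].
But 'rope' keeps [z] in both environments ([luz], [luzu]), so there is no rule changing /z/ to [d] in isolation.
Therefore /d/ is basic and [z] is derived by intervocalic spirantization (voiced stops become fricatives between vowels).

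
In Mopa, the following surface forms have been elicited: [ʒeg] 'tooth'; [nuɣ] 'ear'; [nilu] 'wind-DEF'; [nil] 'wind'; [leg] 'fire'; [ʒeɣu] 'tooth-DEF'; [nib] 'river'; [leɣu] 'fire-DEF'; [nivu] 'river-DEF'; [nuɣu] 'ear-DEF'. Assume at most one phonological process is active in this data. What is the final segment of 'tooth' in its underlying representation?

The root 'tooth' surfaces as [ʒeɣu] and [ʒeg], with a stem-final [ɣ] ~ [g] alternation.
But 'ear' keeps [ɣ] in both environments ([nuɣu], [nuɣ]), so there is no rule changing /ɣ/ to [g] in isolation.
So /g/ is underlying, and a rule of intervocalic spirantization — voiced stops become fricatives between vowels — gives [ɣ].

/g/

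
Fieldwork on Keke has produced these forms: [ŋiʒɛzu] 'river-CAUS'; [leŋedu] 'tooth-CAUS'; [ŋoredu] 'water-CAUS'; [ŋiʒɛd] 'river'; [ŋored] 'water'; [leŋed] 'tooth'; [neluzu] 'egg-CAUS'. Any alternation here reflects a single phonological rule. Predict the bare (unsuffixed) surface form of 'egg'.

[nelud]

'river' shows [d] ~ [z] at the end of the stem ([ŋiʒɛd] vs [ŋiʒɛzu]).
Compare 'tooth', with invariant [d] in [leŋed] and [leŋedu]: an analysis with underlying /d/ and a rule producing [z] before the CAUS suffix would wrongly predict alternation here too.
So /z/ is underlying, and a rule of word-final hardening — voiced fricatives become stops word-finally — gives [d].
From [neluzu] the stem 'egg' is /neluz/; word-finally this yields [nelud].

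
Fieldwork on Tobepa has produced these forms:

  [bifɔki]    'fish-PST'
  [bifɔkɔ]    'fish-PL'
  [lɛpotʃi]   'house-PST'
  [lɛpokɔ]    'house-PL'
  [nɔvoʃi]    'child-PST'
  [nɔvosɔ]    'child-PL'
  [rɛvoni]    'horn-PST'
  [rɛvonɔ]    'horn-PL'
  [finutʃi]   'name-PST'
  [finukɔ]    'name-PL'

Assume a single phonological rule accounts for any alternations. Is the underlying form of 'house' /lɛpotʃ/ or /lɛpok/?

In [lɛpotʃi] and [lɛpokɔ] the final segment of 'house' alternates: [tʃ] ~ [k].
But 'fish' keeps [k] in both environments ([bifɔki], [bifɔkɔ]), so there is no rule changing /k/ to [tʃ] before the PST suffix.
The underlying segment must be /tʃ/; palato-alveolar /tʃ/ and /ʃ/ become [k] and [s] when no front vowel follows, yielding [k] there.

/lɛpotʃ/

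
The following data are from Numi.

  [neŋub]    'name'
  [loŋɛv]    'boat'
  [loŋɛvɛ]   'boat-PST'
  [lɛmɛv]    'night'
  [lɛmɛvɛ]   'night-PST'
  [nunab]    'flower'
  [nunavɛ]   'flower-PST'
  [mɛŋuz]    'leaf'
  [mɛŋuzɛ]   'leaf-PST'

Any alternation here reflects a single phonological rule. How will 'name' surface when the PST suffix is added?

[neŋuvɛ]

The stem for 'flower' ends in [b] in [nunab] but [v] in [nunavɛ].
The stem 'boat' ([loŋɛv], [loŋɛvɛ]) shows [v] unchanged in both environments, so [v] cannot be basic with [b] derived in isolation.
The alternation reflects intervocalic spirantization: voiced stops become fricatives between vowels. /b/ is underlying.
The one attested form of 'name', [neŋub], shows underlying /neŋub/. Applying the same rule between vowels gives [neŋuvɛ].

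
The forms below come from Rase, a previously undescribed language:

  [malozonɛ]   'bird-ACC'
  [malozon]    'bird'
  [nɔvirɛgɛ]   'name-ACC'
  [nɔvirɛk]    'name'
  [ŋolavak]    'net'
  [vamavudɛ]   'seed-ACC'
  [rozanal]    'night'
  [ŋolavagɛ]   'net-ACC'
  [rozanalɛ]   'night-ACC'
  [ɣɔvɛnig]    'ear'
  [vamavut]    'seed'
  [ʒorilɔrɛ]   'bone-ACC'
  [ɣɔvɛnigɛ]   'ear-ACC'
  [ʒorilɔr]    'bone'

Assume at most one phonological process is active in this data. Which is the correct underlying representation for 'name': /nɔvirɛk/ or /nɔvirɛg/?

/nɔvirɛk/

The root 'name' surfaces as [nɔvirɛk] and [nɔvirɛgɛ], with a stem-final [k] ~ [g] alternation.
Compare 'ear', with invariant [g] in [ɣɔvɛnig] and [ɣɔvɛnigɛ]: an analysis with underlying /g/ and a rule producing [k] in isolation would wrongly predict alternation here too.
Therefore /k/ is basic and [g] is derived by intervocalic voicing (voiceless stops become voiced between vowels).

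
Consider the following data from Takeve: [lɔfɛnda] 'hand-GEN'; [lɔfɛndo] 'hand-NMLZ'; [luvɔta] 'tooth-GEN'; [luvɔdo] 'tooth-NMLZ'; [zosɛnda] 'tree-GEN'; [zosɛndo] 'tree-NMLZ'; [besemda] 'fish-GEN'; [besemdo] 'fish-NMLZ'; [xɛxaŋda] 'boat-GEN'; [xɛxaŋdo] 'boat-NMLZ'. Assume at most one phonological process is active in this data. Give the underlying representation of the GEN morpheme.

The GEN morpheme has two allomorphs, [-da] and [-ta].
The NMLZ suffix, which begins with [d], is invariant after every stem; so [d] is not altered by any rule here.
The GEN suffix is therefore /-ta/ underlyingly, with post-nasal voicing: voiceless stops become voiced after a nasal.

/-ta/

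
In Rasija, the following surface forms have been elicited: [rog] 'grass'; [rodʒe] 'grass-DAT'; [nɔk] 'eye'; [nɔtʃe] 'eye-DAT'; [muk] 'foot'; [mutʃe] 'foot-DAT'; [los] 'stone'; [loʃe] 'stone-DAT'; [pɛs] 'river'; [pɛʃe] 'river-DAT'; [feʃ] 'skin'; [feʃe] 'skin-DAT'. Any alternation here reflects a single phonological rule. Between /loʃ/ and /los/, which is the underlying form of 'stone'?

The stem for 'stone' ends in [s] in [los] but [ʃ] in [loʃe].
But 'skin' keeps [ʃ] in both environments ([feʃ], [feʃe]), so there is no rule changing /ʃ/ to [s] in isolation.
So /s/ is underlying, and a rule of palatalization before a front vowel — /k/, /g/ and /s/ become palato-alveolar [tʃ], [dʒ] and [ʃ] before a front vowel — gives [ʃ].

/los/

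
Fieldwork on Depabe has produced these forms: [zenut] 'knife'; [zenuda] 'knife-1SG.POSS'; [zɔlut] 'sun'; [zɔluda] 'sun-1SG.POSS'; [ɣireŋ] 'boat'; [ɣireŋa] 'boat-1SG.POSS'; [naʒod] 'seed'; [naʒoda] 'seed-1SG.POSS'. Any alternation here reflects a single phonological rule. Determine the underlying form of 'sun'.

In [zɔlut] and [zɔluda] the final segment of 'sun' alternates: [t] ~ [d].
Compare 'seed', with invariant [d] in [naʒod] and [naʒoda]: an analysis with underlying /d/ and a rule producing [t] in isolation would wrongly predict alternation here too.
The underlying segment must be /t/; voiceless stops become voiced between vowels, yielding [d] there.

/zɔlut/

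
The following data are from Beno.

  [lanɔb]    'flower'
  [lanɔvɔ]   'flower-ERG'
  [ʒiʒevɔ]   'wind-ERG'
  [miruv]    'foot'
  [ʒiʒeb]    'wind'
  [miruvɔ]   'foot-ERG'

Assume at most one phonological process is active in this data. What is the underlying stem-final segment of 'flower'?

/b/

The root 'flower' surfaces as [lanɔvɔ] and [lanɔb], with a stem-final [v] ~ [b] alternation.
But 'foot' keeps [v] in both environments ([miruvɔ], [miruv]), so there is no rule changing /v/ to [b] in isolation.
The alternation reflects intervocalic spirantization: voiced stops become fricatives between vowels. /b/ is underlying.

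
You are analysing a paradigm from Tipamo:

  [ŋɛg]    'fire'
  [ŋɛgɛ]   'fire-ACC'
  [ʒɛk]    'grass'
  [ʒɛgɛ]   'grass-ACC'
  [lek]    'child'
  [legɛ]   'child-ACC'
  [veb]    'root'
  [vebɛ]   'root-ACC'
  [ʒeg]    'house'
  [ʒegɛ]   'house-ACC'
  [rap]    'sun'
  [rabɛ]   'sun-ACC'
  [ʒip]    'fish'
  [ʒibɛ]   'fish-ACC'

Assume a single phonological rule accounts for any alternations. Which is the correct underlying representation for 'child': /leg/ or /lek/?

/lek/

'child' shows [k] ~ [g] at the end of the stem ([lek] vs [legɛ]).
The stem 'fire' ([ŋɛg], [ŋɛgɛ]) shows [g] unchanged in both environments, so [g] cannot be basic with [k] derived in isolation.
Therefore /k/ is basic and [g] is derived by intervocalic voicing (voiceless stops become voiced between vowels).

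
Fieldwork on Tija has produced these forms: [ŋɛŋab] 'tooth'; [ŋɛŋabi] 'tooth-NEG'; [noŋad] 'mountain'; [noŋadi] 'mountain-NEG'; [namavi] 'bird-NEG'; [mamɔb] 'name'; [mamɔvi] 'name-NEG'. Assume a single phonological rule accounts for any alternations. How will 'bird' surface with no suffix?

The root 'name' surfaces as [mamɔb] and [mamɔvi], with a stem-final [b] ~ [v] alternation.
If /b/ were underlying and a rule turned it into [v] before the NEG suffix, 'tooth' would also alternate; but it has [b] in both [ŋɛŋab] and [ŋɛŋabi].
The underlying segment must be /v/; voiced fricatives become stops word-finally, yielding [b] there.
The one attested form of 'bird', [namavi], shows underlying /namav/. Applying the same rule word-finally gives [namab].

[namab]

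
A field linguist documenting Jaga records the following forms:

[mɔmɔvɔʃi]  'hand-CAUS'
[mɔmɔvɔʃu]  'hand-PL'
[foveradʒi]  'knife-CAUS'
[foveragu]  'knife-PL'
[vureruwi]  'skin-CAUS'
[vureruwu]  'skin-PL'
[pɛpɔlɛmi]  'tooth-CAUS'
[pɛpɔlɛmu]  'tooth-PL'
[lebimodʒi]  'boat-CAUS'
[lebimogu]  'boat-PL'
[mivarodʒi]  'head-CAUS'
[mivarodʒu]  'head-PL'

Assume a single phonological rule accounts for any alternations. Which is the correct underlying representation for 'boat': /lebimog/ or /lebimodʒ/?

/lebimog/

'boat' shows [dʒ] ~ [g] at the end of the stem ([lebimodʒi] vs [lebimogu]).
If /dʒ/ were underlying and a rule turned it into [g] before the PL suffix, 'head' would also alternate; but it has [dʒ] in both [mivarodʒi] and [mivarodʒu].
The underlying segment must be /g/; /g/ becomes palato-alveolar [dʒ] before a front vowel, yielding [dʒ] there.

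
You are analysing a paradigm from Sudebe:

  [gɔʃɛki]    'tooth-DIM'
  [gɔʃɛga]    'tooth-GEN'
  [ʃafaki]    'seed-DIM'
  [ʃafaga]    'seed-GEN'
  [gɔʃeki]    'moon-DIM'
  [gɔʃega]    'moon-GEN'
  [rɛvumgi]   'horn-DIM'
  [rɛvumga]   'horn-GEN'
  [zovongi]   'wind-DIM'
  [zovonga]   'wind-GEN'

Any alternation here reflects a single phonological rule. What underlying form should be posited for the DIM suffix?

/-ki/

The DIM morpheme has two allomorphs, [-gi] and [-ki].
The GEN suffix, which begins with [g], is invariant after every stem; so [g] is not altered by any rule here.
The DIM suffix is therefore /-ki/ underlyingly, with post-nasal voicing: voiceless stops become voiced after a nasal.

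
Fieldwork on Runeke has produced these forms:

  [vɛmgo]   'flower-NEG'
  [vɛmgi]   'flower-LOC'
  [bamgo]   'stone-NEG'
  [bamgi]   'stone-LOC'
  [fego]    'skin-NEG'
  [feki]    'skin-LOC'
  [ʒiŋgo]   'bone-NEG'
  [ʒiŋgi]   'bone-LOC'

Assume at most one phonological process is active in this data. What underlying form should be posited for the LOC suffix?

/-ki/

The LOC suffix surfaces as [-gi] and [-ki], depending on the final segment of the stem.
By contrast the NEG suffix keeps its initial [g] throughout — that segment must be underlying.
The LOC suffix is therefore /-ki/ underlyingly, with post-nasal voicing: voiceless stops become voiced after a nasal.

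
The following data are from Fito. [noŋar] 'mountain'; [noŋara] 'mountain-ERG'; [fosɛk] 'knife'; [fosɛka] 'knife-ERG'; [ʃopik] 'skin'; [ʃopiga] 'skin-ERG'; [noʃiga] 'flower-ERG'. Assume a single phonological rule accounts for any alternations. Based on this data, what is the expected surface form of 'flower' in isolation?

The stem for 'skin' ends in [k] in [ʃopik] but [g] in [ʃopiga].
If /k/ were underlying and a rule turned it into [g] before the ERG suffix, 'knife' would also alternate; but it has [k] in both [fosɛk] and [fosɛka].
The underlying segment must be /g/; voiced obstruents become voiceless word-finally, yielding [k] there.
From [noʃiga] the stem 'flower' is /noʃig/; word-finally this yields [noʃik].

[noʃik]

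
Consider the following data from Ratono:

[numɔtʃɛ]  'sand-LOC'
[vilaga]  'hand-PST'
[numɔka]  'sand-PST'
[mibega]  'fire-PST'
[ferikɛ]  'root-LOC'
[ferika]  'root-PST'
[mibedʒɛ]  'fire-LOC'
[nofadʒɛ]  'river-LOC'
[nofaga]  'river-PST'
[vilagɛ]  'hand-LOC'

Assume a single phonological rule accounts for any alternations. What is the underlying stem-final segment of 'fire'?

'fire' shows [dʒ] ~ [g] at the end of the stem ([mibedʒɛ] vs [mibega]).
If /g/ were underlying and a rule turned it into [dʒ] before the LOC suffix, 'hand' would also alternate; but it has [g] in both [vilagɛ] and [vilaga].
So /dʒ/ is underlying, and a rule of depalatalization — palato-alveolar /tʃ/ and /dʒ/ become [k] and [g] when no front vowel follows — gives [g].

/dʒ/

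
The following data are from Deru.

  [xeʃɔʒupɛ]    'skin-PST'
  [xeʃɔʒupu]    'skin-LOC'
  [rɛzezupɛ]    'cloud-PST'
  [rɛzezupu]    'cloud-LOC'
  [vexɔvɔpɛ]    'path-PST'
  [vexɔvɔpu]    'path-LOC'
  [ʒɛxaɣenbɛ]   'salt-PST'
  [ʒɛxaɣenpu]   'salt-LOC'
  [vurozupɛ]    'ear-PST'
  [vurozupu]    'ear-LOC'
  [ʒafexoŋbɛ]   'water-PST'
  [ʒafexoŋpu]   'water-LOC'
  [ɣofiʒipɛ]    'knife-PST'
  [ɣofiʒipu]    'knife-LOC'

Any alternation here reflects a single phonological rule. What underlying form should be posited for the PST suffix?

/-bɛ/

The PST suffix surfaces as [-bɛ] and [-pɛ], depending on the final segment of the stem.
By contrast the LOC suffix keeps its initial [p] throughout — that segment must be underlying.
The PST suffix is therefore /-bɛ/ underlyingly, with post-vocalic devoicing: voiced stops become voiceless after a vowel.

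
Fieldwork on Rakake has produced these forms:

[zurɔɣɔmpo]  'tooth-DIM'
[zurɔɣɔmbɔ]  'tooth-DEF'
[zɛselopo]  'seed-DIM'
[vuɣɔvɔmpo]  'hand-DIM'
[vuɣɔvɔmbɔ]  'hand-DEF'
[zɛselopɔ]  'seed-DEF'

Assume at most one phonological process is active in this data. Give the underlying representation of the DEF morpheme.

/-bɔ/

The DEF suffix surfaces as [-bɔ] and [-pɔ], depending on the final segment of the stem.
The DIM suffix, which begins with [p], is invariant after every stem; so [p] is not altered by any rule here.
The DEF suffix is therefore /-bɔ/ underlyingly, with post-vocalic devoicing: voiced stops become voiceless after a vowel.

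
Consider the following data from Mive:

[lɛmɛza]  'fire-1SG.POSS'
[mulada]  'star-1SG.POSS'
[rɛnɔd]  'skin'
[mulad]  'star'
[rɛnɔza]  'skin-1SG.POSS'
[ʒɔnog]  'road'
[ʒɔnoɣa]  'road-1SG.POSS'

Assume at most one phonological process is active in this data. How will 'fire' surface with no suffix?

'skin' shows [d] ~ [z] at the end of the stem ([rɛnɔd] vs [rɛnɔza]).
Compare 'star', with invariant [d] in [mulad] and [mulada]: an analysis with underlying /d/ and a rule producing [z] before the 1SG.POSS suffix would wrongly predict alternation here too.
The alternation reflects word-final hardening: voiced fricatives become stops word-finally. /z/ is underlying.
The one attested form of 'fire', [lɛmɛza], shows underlying /lɛmɛz/. Applying the same rule word-finally gives [lɛmɛd].

[lɛmɛd]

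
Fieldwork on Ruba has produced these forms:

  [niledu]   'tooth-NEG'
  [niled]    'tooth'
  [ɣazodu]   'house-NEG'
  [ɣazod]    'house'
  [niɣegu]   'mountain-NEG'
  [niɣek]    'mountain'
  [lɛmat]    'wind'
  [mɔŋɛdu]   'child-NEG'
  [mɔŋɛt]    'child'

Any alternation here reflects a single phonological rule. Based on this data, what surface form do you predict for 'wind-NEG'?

[lɛmadu]

In [mɔŋɛdu] and [mɔŋɛt] the final segment of 'child' alternates: [d] ~ [t].
Compare 'house', with invariant [d] in [ɣazodu] and [ɣazod]: an analysis with underlying /d/ and a rule producing [t] in isolation would wrongly predict alternation here too.
So /t/ is underlying, and a rule of intervocalic voicing — voiceless stops become voiced between vowels — gives [d].
From [lɛmat] the stem 'wind' is /lɛmat/; between vowels this yields [lɛmadu].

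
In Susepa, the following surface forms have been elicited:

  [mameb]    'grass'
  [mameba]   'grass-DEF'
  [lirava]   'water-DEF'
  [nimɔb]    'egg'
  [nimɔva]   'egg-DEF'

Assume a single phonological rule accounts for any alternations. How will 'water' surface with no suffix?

In [nimɔb] and [nimɔva] the final segment of 'egg' alternates: [b] ~ [v].
The stem 'grass' ([mameb], [mameba]) shows [b] unchanged in both environments, so [b] cannot be basic with [v] derived before the DEF suffix.
The alternation reflects word-final hardening: voiced fricatives become stops word-finally. /v/ is underlying.
The one attested form of 'water', [lirava], shows underlying /lirav/. Applying the same rule word-finally gives [lirab].

[lirab]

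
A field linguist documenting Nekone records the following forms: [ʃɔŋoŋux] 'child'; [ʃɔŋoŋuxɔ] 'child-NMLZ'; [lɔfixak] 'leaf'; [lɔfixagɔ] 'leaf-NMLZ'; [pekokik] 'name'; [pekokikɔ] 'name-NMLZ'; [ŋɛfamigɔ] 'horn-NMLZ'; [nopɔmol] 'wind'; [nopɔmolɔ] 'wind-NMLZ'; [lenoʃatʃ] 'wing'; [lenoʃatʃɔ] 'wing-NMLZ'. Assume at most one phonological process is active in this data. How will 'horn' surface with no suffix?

The stem for 'leaf' ends in [k] in [lɔfixak] but [g] in [lɔfixagɔ].
If /k/ were underlying and a rule turned it into [g] before the NMLZ suffix, 'name' would also alternate; but it has [k] in both [pekokik] and [pekokikɔ].
The alternation reflects word-final obstruent devoicing: voiced obstruents become voiceless word-finally. /g/ is underlying.
The one attested form of 'horn', [ŋɛfamigɔ], shows underlying /ŋɛfamig/. Applying the same rule word-finally gives [ŋɛfamik].

[ŋɛfamik]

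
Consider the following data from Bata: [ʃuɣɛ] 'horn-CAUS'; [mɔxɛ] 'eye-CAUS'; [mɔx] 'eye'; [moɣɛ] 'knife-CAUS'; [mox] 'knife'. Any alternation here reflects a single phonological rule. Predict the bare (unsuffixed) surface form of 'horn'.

[ʃux]

'knife' shows [ɣ] ~ [x] at the end of the stem ([moɣɛ] vs [mox]).
The stem 'eye' ([mɔxɛ], [mɔx]) shows [x] unchanged in both environments, so [x] cannot be basic with [ɣ] derived before the CAUS suffix.
So /ɣ/ is underlying, and a rule of word-final obstruent devoicing — voiced obstruents become voiceless word-finally — gives [x].
From [ʃuɣɛ] the stem 'horn' is /ʃuɣ/; word-finally this yields [ʃux].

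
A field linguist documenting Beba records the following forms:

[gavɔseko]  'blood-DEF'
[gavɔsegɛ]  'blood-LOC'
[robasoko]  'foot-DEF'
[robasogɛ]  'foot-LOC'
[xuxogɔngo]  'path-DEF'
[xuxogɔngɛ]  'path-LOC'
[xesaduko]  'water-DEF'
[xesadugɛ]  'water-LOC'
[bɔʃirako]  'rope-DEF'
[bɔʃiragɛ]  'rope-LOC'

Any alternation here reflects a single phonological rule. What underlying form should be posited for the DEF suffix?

/-ko/

The DEF morpheme has two allomorphs, [-go] and [-ko].
The LOC suffix, which begins with [g], is invariant after every stem; so [g] is not altered by any rule here.
The DEF suffix is therefore /-ko/ underlyingly, with post-nasal voicing: voiceless stops become voiced after a nasal.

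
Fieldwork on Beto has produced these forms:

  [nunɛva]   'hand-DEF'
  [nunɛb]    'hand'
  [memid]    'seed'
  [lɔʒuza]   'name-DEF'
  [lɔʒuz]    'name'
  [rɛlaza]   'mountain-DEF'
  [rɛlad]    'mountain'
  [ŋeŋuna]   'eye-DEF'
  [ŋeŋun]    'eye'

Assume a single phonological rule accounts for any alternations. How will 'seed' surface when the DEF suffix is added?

In [rɛlaza] and [rɛlad] the final segment of 'mountain' alternates: [z] ~ [d].
Compare 'name', with invariant [z] in [lɔʒuza] and [lɔʒuz]: an analysis with underlying /z/ and a rule producing [d] in isolation would wrongly predict alternation here too.
Therefore /d/ is basic and [z] is derived by intervocalic spirantization (voiced stops become fricatives between vowels).
The one attested form of 'seed', [memid], shows underlying /memid/. Applying the same rule between vowels gives [memiza].

[memiza]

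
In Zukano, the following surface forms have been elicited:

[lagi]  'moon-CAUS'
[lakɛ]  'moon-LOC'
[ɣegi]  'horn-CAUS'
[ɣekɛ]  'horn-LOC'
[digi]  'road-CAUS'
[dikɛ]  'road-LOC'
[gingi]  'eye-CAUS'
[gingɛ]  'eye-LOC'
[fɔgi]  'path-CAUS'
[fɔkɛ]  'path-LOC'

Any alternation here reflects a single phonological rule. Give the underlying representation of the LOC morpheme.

/-kɛ/

The LOC suffix surfaces as [-gɛ] and [-kɛ], depending on the final segment of the stem.
By contrast the CAUS suffix keeps its initial [g] throughout — that segment must be underlying.
So the underlying form is /-kɛ/, and voiceless stops become voiced after a nasal.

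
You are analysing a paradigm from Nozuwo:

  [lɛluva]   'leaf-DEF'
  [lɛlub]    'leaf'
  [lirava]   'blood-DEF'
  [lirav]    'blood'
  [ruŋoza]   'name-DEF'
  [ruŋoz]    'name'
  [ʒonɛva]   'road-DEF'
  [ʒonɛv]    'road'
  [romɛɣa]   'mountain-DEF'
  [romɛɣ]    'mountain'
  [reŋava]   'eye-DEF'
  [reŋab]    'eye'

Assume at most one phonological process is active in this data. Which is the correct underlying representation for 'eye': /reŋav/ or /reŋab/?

'eye' shows [v] ~ [b] at the end of the stem ([reŋava] vs [reŋab]).
Compare 'blood', with invariant [v] in [lirava] and [lirav]: an analysis with underlying /v/ and a rule producing [b] in isolation would wrongly predict alternation here too.
Therefore /b/ is basic and [v] is derived by intervocalic spirantization (voiced stops become fricatives between vowels).

/reŋab/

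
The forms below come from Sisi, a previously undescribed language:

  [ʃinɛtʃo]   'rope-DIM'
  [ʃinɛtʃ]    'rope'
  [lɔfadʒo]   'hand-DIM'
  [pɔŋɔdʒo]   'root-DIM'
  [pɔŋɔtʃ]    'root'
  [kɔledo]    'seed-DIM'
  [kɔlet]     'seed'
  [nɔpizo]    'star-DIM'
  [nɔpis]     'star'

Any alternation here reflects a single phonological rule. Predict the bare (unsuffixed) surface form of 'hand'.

[lɔfatʃ]

The root 'root' surfaces as [pɔŋɔdʒo] and [pɔŋɔtʃ], with a stem-final [dʒ] ~ [tʃ] alternation.
If /tʃ/ were underlying and a rule turned it into [dʒ] before the DIM suffix, 'rope' would also alternate; but it has [tʃ] in both [ʃinɛtʃo] and [ʃinɛtʃ].
Therefore /dʒ/ is basic and [tʃ] is derived by word-final obstruent devoicing (voiced obstruents become voiceless word-finally).
The one attested form of 'hand', [lɔfadʒo], shows underlying /lɔfadʒ/. Applying the same rule word-finally gives [lɔfatʃ].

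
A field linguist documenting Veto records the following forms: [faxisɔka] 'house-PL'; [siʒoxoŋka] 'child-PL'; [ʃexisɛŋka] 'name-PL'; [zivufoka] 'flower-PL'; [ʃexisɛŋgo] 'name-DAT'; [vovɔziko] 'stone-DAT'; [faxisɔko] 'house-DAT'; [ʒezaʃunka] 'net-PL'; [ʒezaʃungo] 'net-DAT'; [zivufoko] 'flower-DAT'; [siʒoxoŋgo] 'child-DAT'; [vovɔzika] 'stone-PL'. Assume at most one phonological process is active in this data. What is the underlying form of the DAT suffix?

The DAT morpheme has two allomorphs, [-go] and [-ko].
The PL suffix, which begins with [k], is invariant after every stem; so [k] is not altered by any rule here.
So the underlying form is /-go/, and voiced stops become voiceless after a vowel.

/-go/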